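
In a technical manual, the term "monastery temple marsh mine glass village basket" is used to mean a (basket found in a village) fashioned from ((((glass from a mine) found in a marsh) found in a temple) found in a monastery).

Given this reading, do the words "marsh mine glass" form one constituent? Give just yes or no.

The paraphrase groups the words so that "marsh mine glass" is one unit: it corresponds to a single parenthesized sub-phrase.
The full structure is [[monastery [temple [marsh [mine glass]]]] [village basket]], in which [marsh mine glass] is a constituent.

yes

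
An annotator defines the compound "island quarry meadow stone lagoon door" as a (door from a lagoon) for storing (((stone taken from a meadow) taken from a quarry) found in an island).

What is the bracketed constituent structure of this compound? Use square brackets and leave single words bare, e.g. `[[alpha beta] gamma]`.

Overall it is a kind of door (specifically "lagoon door"); the modifier is "island quarry meadow stone".
Within "island quarry meadow stone", the head is "stone" (specifically "quarry meadow stone") and the modifier is "island".
Within "quarry meadow stone", the head is "stone" (specifically "meadow stone") and the modifier is "quarry".
Within "meadow stone", the head is "stone" and the modifier is "meadow".
Within "lagoon door", the head is "door" and the modifier is "lagoon".
Assembled: [[island [quarry [meadow stone]]] [lagoon door]].

[[island [quarry [meadow stone]]] [lagoon door]]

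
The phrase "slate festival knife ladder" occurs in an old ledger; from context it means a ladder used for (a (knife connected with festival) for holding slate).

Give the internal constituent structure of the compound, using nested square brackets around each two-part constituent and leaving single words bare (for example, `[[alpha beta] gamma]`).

[[slate [festival knife]] ladder]

The outermost head in the paraphrase is "ladder", modified by "slate festival knife".
Inside "slate festival knife": head "knife" (specifically "festival knife"), modifier "slate".
Inside "festival knife": head "knife", modifier "festival".
Assembled: [[slate [festival knife]] ladder].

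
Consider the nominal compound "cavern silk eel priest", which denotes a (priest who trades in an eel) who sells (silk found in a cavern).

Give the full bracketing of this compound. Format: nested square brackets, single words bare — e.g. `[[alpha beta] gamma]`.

At the top level: head "priest" (specifically "eel priest"); modifier "cavern silk".
"cavern silk" → head "silk", modifier "cavern".
"eel priest" → head "priest", modifier "eel".
Putting it together: [[cavern silk] [eel priest]].

[[cavern silk] [eel priest]]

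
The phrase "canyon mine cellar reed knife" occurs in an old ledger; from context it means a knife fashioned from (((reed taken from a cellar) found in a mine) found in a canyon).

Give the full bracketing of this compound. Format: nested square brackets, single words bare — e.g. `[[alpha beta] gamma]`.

[[canyon [mine [cellar reed]]] knife]

Overall it is a kind of knife; the modifier is "canyon mine cellar reed".
Within "canyon mine cellar reed", the head is "reed" (specifically "mine cellar reed") and the modifier is "canyon".
Within "mine cellar reed", the head is "reed" (specifically "cellar reed") and the modifier is "mine".
Within "cellar reed", the head is "reed" and the modifier is "cellar".
Putting it together: [[canyon [mine [cellar reed]]] knife].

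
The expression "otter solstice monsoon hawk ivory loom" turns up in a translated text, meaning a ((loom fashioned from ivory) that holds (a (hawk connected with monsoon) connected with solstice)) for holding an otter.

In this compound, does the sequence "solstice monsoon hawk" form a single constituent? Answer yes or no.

The paraphrase groups the words so that "solstice monsoon hawk" is one unit: it corresponds to a single parenthesized sub-phrase.
The full structure is [otter [[solstice [monsoon hawk]] [ivory loom]]], in which [solstice monsoon hawk] is a constituent.

yes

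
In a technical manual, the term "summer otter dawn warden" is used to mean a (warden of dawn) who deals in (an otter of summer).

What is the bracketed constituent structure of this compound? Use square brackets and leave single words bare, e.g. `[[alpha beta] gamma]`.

[[summer otter] [dawn warden]]

At the top level: head "warden" (specifically "dawn warden"); modifier "summer otter".
Inside "summer otter": head "otter", modifier "summer".
Inside "dawn warden": head "warden", modifier "dawn".
Putting it together: [[summer otter] [dawn warden]].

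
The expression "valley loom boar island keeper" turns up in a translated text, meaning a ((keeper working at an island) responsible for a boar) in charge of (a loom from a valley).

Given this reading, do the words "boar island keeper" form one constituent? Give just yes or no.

The paraphrase groups the words so that "boar island keeper" is one unit: it corresponds to a single parenthesized sub-phrase.
The full structure is [[valley loom] [boar [island keeper]]], in which [boar island keeper] is a constituent.

yes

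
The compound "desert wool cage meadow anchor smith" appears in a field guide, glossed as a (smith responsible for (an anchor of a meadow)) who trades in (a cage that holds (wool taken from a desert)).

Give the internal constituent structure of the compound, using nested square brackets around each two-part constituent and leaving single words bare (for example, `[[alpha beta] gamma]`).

Overall it is a kind of smith (specifically "meadow anchor smith"); the modifier is "desert wool cage".
Within "desert wool cage", the head is "cage" and the modifier is "desert wool".
Within "desert wool", the head is "wool" and the modifier is "desert".
Within "meadow anchor smith", the head is "smith" and the modifier is "meadow anchor".
Within "meadow anchor", the head is "anchor" and the modifier is "meadow".
So the structure is [[[desert wool] cage] [[meadow anchor] smith]].

[[[desert wool] cage] [[meadow anchor] smith]]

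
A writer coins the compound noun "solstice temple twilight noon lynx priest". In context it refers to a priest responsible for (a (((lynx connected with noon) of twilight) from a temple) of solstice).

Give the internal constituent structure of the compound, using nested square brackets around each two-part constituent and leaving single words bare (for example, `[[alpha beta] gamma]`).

Whole compound: head "priest", modifier "solstice temple twilight noon lynx".
"solstice temple twilight noon lynx" → head "lynx" (specifically "temple twilight noon lynx"), modifier "solstice".
"temple twilight noon lynx" → head "lynx" (specifically "twilight noon lynx"), modifier "temple".
"twilight noon lynx" → head "lynx" (specifically "noon lynx"), modifier "twilight".
"noon lynx" → head "lynx", modifier "noon".
Putting it together: [[solstice [temple [twilight [noon lynx]]]] priest].

[[solstice [temple [twilight [noon lynx]]]] priest]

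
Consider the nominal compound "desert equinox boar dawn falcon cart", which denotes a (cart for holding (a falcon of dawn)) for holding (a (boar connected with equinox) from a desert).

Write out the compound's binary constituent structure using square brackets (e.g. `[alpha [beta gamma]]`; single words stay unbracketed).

Whole compound: head "cart" (specifically "dawn falcon cart"), modifier "desert equinox boar".
"desert equinox boar" → head "boar" (specifically "equinox boar"), modifier "desert".
"equinox boar" → head "boar", modifier "equinox".
"dawn falcon cart" → head "cart", modifier "dawn falcon".
"dawn falcon" → head "falcon", modifier "dawn".
Assembled: [[desert [equinox boar]] [[dawn falcon] cart]].

[[desert [equinox boar]] [[dawn falcon] cart]]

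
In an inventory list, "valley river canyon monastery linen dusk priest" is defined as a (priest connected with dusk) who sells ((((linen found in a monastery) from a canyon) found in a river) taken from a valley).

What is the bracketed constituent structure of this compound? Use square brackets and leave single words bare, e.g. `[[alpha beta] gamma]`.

The outermost head in the paraphrase is "priest" (specifically "dusk priest"), modified by "valley river canyon monastery linen".
Inside "valley river canyon monastery linen": head "linen" (specifically "river canyon monastery linen"), modifier "valley".
Inside "river canyon monastery linen": head "linen" (specifically "canyon monastery linen"), modifier "river".
Inside "canyon monastery linen": head "linen" (specifically "monastery linen"), modifier "canyon".
Inside "monastery linen": head "linen", modifier "monastery".
Inside "dusk priest": head "priest", modifier "dusk".
Putting it together: [[valley [river [canyon [monastery linen]]]] [dusk priest]].

[[valley [river [canyon [monastery linen]]]] [dusk priest]]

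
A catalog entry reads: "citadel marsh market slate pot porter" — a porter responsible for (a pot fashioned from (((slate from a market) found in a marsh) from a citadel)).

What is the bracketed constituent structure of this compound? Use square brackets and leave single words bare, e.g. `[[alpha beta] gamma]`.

Whole compound: head "porter", modifier "citadel marsh market slate pot".
Inside "citadel marsh market slate pot": head "pot", modifier "citadel marsh market slate".
Inside "citadel marsh market slate": head "slate" (specifically "marsh market slate"), modifier "citadel".
Inside "marsh market slate": head "slate" (specifically "market slate"), modifier "marsh".
Inside "market slate": head "slate", modifier "market".
So the structure is [[[citadel [marsh [market slate]]] pot] porter].

[[[citadel [marsh [market slate]]] pot] porter]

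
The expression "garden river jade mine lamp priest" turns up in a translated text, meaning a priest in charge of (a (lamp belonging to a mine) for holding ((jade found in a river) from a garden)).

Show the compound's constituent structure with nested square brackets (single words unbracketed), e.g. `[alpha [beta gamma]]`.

[[[garden [river jade]] [mine lamp]] priest]

Overall it is a kind of priest; the modifier is "garden river jade mine lamp".
"garden river jade mine lamp" → head "lamp" (specifically "mine lamp"), modifier "garden river jade".
"garden river jade" → head "jade" (specifically "river jade"), modifier "garden".
"river jade" → head "jade", modifier "river".
"mine lamp" → head "lamp", modifier "mine".
So the structure is [[[garden [river jade]] [mine lamp]] priest].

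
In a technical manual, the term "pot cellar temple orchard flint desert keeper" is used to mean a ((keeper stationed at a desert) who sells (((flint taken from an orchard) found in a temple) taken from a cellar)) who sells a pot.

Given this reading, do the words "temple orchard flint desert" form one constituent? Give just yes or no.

no

The top-level split is [pot] [cellar temple orchard flint desert keeper]; the full structure is [pot [[cellar [temple [orchard flint]]] [desert keeper]]].
"temple orchard flint desert" straddles a constituent boundary, so it is not a single unit.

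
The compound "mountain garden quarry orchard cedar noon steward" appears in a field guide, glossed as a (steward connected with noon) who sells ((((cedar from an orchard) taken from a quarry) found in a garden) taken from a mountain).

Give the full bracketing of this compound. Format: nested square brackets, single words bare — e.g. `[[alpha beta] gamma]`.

Overall it is a kind of steward (specifically "noon steward"); the modifier is "mountain garden quarry orchard cedar".
Within "mountain garden quarry orchard cedar", the head is "cedar" (specifically "garden quarry orchard cedar") and the modifier is "mountain".
Within "garden quarry orchard cedar", the head is "cedar" (specifically "quarry orchard cedar") and the modifier is "garden".
Within "quarry orchard cedar", the head is "cedar" (specifically "orchard cedar") and the modifier is "quarry".
Within "orchard cedar", the head is "cedar" and the modifier is "orchard".
Within "noon steward", the head is "steward" and the modifier is "noon".
Assembled: [[mountain [garden [quarry [orchard cedar]]]] [noon steward]].

[[mountain [garden [quarry [orchard cedar]]]] [noon steward]]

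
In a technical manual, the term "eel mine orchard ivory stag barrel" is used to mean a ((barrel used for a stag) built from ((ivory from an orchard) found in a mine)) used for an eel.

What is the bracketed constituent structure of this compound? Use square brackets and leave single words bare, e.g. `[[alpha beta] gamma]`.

[eel [[mine [orchard ivory]] [stag barrel]]]

Overall it is a kind of barrel (specifically "mine orchard ivory stag barrel"); the modifier is "eel".
Inside "mine orchard ivory stag barrel": head "barrel" (specifically "stag barrel"), modifier "mine orchard ivory".
Inside "mine orchard ivory": head "ivory" (specifically "orchard ivory"), modifier "mine".
Inside "orchard ivory": head "ivory", modifier "orchard".
Inside "stag barrel": head "barrel", modifier "stag".
Putting it together: [eel [[mine [orchard ivory]] [stag barrel]]].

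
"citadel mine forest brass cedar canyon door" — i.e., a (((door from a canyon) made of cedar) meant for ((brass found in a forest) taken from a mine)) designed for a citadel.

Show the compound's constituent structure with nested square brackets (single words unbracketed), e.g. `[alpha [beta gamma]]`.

[citadel [[mine [forest brass]] [cedar [canyon door]]]]

At the top level: head "door" (specifically "mine forest brass cedar canyon door"); modifier "citadel".
Inside "mine forest brass cedar canyon door": head "door" (specifically "cedar canyon door"), modifier "mine forest brass".
Inside "mine forest brass": head "brass" (specifically "forest brass"), modifier "mine".
Inside "forest brass": head "brass", modifier "forest".
Inside "cedar canyon door": head "door" (specifically "canyon door"), modifier "cedar".
Inside "canyon door": head "door", modifier "canyon".
So the structure is [citadel [[mine [forest brass]] [cedar [canyon door]]]].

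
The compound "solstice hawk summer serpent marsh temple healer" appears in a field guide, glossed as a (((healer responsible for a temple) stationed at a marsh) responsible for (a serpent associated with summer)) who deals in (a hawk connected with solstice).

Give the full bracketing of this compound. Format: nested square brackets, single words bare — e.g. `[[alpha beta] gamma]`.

Overall it is a kind of healer (specifically "summer serpent marsh temple healer"); the modifier is "solstice hawk".
Within "solstice hawk", the head is "hawk" and the modifier is "solstice".
Within "summer serpent marsh temple healer", the head is "healer" (specifically "marsh temple healer") and the modifier is "summer serpent".
Within "summer serpent", the head is "serpent" and the modifier is "summer".
Within "marsh temple healer", the head is "healer" (specifically "temple healer") and the modifier is "marsh".
Within "temple healer", the head is "healer" and the modifier is "temple".
So the structure is [[solstice hawk] [[summer serpent] [marsh [temple healer]]]].

[[solstice hawk] [[summer serpent] [marsh [temple healer]]]]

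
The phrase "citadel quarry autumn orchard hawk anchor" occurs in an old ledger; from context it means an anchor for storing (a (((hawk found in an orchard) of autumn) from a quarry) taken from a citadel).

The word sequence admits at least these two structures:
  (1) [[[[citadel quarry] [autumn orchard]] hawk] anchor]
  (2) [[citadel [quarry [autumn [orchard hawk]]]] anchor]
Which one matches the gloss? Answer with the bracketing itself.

The paraphrase's head is the "anchor" part ("anchor"); its modifier is "citadel quarry autumn orchard hawk".
That top-level split, carried through the inner groups, gives [[citadel [quarry [autumn [orchard hawk]]]] anchor].

[[citadel [quarry [autumn [orchard hawk]]]] anchor]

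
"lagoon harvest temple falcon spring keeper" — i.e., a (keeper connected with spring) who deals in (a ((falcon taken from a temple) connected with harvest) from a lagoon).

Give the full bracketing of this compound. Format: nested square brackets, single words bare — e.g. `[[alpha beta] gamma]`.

At the top level: head "keeper" (specifically "spring keeper"); modifier "lagoon harvest temple falcon".
Within "lagoon harvest temple falcon", the head is "falcon" (specifically "harvest temple falcon") and the modifier is "lagoon".
Within "harvest temple falcon", the head is "falcon" (specifically "temple falcon") and the modifier is "harvest".
Within "temple falcon", the head is "falcon" and the modifier is "temple".
Within "spring keeper", the head is "keeper" and the modifier is "spring".
Assembled: [[lagoon [harvest [temple falcon]]] [spring keeper]].

[[lagoon [harvest [temple falcon]]] [spring keeper]]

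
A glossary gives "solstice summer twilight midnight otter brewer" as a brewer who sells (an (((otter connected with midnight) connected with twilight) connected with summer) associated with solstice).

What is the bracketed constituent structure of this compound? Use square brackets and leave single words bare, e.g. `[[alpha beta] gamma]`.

At the top level: head "brewer"; modifier "solstice summer twilight midnight otter".
Inside "solstice summer twilight midnight otter": head "otter" (specifically "summer twilight midnight otter"), modifier "solstice".
Inside "summer twilight midnight otter": head "otter" (specifically "twilight midnight otter"), modifier "summer".
Inside "twilight midnight otter": head "otter" (specifically "midnight otter"), modifier "twilight".
Inside "midnight otter": head "otter", modifier "midnight".
Assembled: [[solstice [summer [twilight [midnight otter]]]] brewer].

[[solstice [summer [twilight [midnight otter]]]] brewer]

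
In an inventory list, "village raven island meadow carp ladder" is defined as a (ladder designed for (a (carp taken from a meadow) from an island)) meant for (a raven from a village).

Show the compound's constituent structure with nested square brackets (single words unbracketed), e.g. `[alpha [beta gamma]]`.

[[village raven] [[island [meadow carp]] ladder]]

Overall it is a kind of ladder (specifically "island meadow carp ladder"); the modifier is "village raven".
"village raven" → head "raven", modifier "village".
"island meadow carp ladder" → head "ladder", modifier "island meadow carp".
"island meadow carp" → head "carp" (specifically "meadow carp"), modifier "island".
"meadow carp" → head "carp", modifier "meadow".
Putting it together: [[village raven] [[island [meadow carp]] ladder]].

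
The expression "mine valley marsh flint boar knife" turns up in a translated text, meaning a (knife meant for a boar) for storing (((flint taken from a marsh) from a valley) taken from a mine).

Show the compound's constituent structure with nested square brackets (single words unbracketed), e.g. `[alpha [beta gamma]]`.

[[mine [valley [marsh flint]]] [boar knife]]

Whole compound: head "knife" (specifically "boar knife"), modifier "mine valley marsh flint".
"mine valley marsh flint" → head "flint" (specifically "valley marsh flint"), modifier "mine".
"valley marsh flint" → head "flint" (specifically "marsh flint"), modifier "valley".
"marsh flint" → head "flint", modifier "marsh".
"boar knife" → head "knife", modifier "boar".
Putting it together: [[mine [valley [marsh flint]]] [boar knife]].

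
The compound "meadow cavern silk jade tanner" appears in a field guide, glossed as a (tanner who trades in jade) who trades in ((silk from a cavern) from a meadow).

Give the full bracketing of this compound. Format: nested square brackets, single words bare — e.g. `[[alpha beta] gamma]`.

[[meadow [cavern silk]] [jade tanner]]

Overall it is a kind of tanner (specifically "jade tanner"); the modifier is "meadow cavern silk".
Inside "meadow cavern silk": head "silk" (specifically "cavern silk"), modifier "meadow".
Inside "cavern silk": head "silk", modifier "cavern".
Inside "jade tanner": head "tanner", modifier "jade".
So the structure is [[meadow [cavern silk]] [jade tanner]].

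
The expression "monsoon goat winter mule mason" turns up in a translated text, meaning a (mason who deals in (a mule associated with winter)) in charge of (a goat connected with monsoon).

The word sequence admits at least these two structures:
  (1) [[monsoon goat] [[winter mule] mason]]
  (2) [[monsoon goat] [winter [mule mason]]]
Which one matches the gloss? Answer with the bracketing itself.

[[monsoon goat] [[winter mule] mason]]

The paraphrase's head is the "mason" part ("winter mule mason"); its modifier is "monsoon goat".
That top-level split, carried through the inner groups, gives [[monsoon goat] [[winter mule] mason]].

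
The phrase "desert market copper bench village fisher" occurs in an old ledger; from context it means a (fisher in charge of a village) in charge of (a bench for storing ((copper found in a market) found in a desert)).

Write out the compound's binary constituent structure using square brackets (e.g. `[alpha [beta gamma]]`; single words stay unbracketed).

[[[desert [market copper]] bench] [village fisher]]

At the top level: head "fisher" (specifically "village fisher"); modifier "desert market copper bench".
Inside "desert market copper bench": head "bench", modifier "desert market copper".
Inside "desert market copper": head "copper" (specifically "market copper"), modifier "desert".
Inside "market copper": head "copper", modifier "market".
Inside "village fisher": head "fisher", modifier "village".
Assembled: [[[desert [market copper]] bench] [village fisher]].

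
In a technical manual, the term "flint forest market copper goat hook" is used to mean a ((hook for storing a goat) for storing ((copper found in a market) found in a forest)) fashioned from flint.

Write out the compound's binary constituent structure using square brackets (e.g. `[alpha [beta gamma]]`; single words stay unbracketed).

[flint [[forest [market copper]] [goat hook]]]

Whole compound: head "hook" (specifically "forest market copper goat hook"), modifier "flint".
Inside "forest market copper goat hook": head "hook" (specifically "goat hook"), modifier "forest market copper".
Inside "forest market copper": head "copper" (specifically "market copper"), modifier "forest".
Inside "market copper": head "copper", modifier "market".
Inside "goat hook": head "hook", modifier "goat".
Assembled: [flint [[forest [market copper]] [goat hook]]].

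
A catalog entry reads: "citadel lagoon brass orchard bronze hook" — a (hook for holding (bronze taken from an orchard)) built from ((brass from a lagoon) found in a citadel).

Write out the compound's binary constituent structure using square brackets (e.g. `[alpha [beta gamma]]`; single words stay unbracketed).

[[citadel [lagoon brass]] [[orchard bronze] hook]]

At the top level: head "hook" (specifically "orchard bronze hook"); modifier "citadel lagoon brass".
Within "citadel lagoon brass", the head is "brass" (specifically "lagoon brass") and the modifier is "citadel".
Within "lagoon brass", the head is "brass" and the modifier is "lagoon".
Within "orchard bronze hook", the head is "hook" and the modifier is "orchard bronze".
Within "orchard bronze", the head is "bronze" and the modifier is "orchard".
Assembled: [[citadel [lagoon brass]] [[orchard bronze] hook]].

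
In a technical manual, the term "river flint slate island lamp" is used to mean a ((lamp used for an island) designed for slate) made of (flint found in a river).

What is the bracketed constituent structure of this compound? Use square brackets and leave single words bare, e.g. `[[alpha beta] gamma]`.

[[river flint] [slate [island lamp]]]

Overall it is a kind of lamp (specifically "slate island lamp"); the modifier is "river flint".
Within "river flint", the head is "flint" and the modifier is "river".
Within "slate island lamp", the head is "lamp" (specifically "island lamp") and the modifier is "slate".
Within "island lamp", the head is "lamp" and the modifier is "island".
Assembled: [[river flint] [slate [island lamp]]].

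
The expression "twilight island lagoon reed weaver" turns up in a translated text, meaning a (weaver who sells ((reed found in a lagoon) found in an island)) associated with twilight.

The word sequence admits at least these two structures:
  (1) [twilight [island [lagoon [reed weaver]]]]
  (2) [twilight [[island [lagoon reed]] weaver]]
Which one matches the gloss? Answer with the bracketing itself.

[twilight [[island [lagoon reed]] weaver]]

The paraphrase's head is the "weaver" part ("island lagoon reed weaver"); its modifier is "twilight".
That top-level split, carried through the inner groups, gives [twilight [[island [lagoon reed]] weaver]].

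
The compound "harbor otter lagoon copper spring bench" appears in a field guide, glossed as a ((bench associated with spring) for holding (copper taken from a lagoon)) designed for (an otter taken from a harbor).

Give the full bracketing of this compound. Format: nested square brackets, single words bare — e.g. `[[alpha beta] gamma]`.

[[harbor otter] [[lagoon copper] [spring bench]]]

At the top level: head "bench" (specifically "lagoon copper spring bench"); modifier "harbor otter".
Within "harbor otter", the head is "otter" and the modifier is "harbor".
Within "lagoon copper spring bench", the head is "bench" (specifically "spring bench") and the modifier is "lagoon copper".
Within "lagoon copper", the head is "copper" and the modifier is "lagoon".
Within "spring bench", the head is "bench" and the modifier is "spring".
Putting it together: [[harbor otter] [[lagoon copper] [spring bench]]].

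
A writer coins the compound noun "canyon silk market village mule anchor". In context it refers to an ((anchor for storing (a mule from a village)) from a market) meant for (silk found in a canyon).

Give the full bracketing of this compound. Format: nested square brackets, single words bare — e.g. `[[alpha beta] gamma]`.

Whole compound: head "anchor" (specifically "market village mule anchor"), modifier "canyon silk".
Within "canyon silk", the head is "silk" and the modifier is "canyon".
Within "market village mule anchor", the head is "anchor" (specifically "village mule anchor") and the modifier is "market".
Within "village mule anchor", the head is "anchor" and the modifier is "village mule".
Within "village mule", the head is "mule" and the modifier is "village".
So the structure is [[canyon silk] [market [[village mule] anchor]]].

[[canyon silk] [market [[village mule] anchor]]]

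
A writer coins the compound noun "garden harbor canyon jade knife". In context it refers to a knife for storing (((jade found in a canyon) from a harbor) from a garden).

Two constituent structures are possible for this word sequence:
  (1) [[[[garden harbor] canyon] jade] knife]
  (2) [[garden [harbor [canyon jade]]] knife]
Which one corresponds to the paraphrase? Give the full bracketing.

[[garden [harbor [canyon jade]]] knife]

The paraphrase's head is the "knife" part ("knife"); its modifier is "garden harbor canyon jade".
That top-level split, carried through the inner groups, gives [[garden [harbor [canyon jade]]] knife].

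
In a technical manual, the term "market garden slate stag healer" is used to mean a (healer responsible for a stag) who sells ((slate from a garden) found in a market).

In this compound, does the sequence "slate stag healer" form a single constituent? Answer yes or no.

no

The top-level split is [market garden slate] [stag healer]; the full structure is [[market [garden slate]] [stag healer]].
"slate stag healer" straddles a constituent boundary, so it is not a single unit.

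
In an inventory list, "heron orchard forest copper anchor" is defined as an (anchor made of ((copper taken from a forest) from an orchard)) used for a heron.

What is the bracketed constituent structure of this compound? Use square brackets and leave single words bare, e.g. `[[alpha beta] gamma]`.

At the top level: head "anchor" (specifically "orchard forest copper anchor"); modifier "heron".
"orchard forest copper anchor" → head "anchor", modifier "orchard forest copper".
"orchard forest copper" → head "copper" (specifically "forest copper"), modifier "orchard".
"forest copper" → head "copper", modifier "forest".
Assembled: [heron [[orchard [forest copper]] anchor]].

[heron [[orchard [forest copper]] anchor]]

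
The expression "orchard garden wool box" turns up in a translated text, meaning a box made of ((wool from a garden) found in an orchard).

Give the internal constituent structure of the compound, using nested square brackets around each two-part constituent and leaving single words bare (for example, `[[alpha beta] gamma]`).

Whole compound: head "box", modifier "orchard garden wool".
Within "orchard garden wool", the head is "wool" (specifically "garden wool") and the modifier is "orchard".
Within "garden wool", the head is "wool" and the modifier is "garden".
So the structure is [[orchard [garden wool]] box].

[[orchard [garden wool]] box]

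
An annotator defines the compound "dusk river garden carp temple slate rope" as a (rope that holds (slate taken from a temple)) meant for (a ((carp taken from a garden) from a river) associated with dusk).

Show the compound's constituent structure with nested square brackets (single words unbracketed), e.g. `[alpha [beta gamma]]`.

Whole compound: head "rope" (specifically "temple slate rope"), modifier "dusk river garden carp".
Within "dusk river garden carp", the head is "carp" (specifically "river garden carp") and the modifier is "dusk".
Within "river garden carp", the head is "carp" (specifically "garden carp") and the modifier is "river".
Within "garden carp", the head is "carp" and the modifier is "garden".
Within "temple slate rope", the head is "rope" and the modifier is "temple slate".
Within "temple slate", the head is "slate" and the modifier is "temple".
So the structure is [[dusk [river [garden carp]]] [[temple slate] rope]].

[[dusk [river [garden carp]]] [[temple slate] rope]]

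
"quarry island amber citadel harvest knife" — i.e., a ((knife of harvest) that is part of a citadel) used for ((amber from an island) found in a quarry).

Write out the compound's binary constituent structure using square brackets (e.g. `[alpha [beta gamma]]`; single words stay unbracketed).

Overall it is a kind of knife (specifically "citadel harvest knife"); the modifier is "quarry island amber".
"quarry island amber" → head "amber" (specifically "island amber"), modifier "quarry".
"island amber" → head "amber", modifier "island".
"citadel harvest knife" → head "knife" (specifically "harvest knife"), modifier "citadel".
"harvest knife" → head "knife", modifier "harvest".
Assembled: [[quarry [island amber]] [citadel [harvest knife]]].

[[quarry [island amber]] [citadel [harvest knife]]]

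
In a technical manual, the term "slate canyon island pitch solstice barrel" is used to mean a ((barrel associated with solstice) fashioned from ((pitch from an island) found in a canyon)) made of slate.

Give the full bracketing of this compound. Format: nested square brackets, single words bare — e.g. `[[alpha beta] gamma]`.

[slate [[canyon [island pitch]] [solstice barrel]]]

Whole compound: head "barrel" (specifically "canyon island pitch solstice barrel"), modifier "slate".
Inside "canyon island pitch solstice barrel": head "barrel" (specifically "solstice barrel"), modifier "canyon island pitch".
Inside "canyon island pitch": head "pitch" (specifically "island pitch"), modifier "canyon".
Inside "island pitch": head "pitch", modifier "island".
Inside "solstice barrel": head "barrel", modifier "solstice".
Assembled: [slate [[canyon [island pitch]] [solstice barrel]]].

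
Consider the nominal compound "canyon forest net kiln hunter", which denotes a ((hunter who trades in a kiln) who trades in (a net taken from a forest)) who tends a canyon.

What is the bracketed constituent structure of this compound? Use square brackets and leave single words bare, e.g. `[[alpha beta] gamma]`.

Whole compound: head "hunter" (specifically "forest net kiln hunter"), modifier "canyon".
Within "forest net kiln hunter", the head is "hunter" (specifically "kiln hunter") and the modifier is "forest net".
Within "forest net", the head is "net" and the modifier is "forest".
Within "kiln hunter", the head is "hunter" and the modifier is "kiln".
Assembled: [canyon [[forest net] [kiln hunter]]].

[canyon [[forest net] [kiln hunter]]]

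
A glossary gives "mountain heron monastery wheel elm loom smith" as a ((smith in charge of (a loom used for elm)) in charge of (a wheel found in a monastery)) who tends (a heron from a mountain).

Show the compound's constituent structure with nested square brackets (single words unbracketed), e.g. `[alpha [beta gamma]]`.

Whole compound: head "smith" (specifically "monastery wheel elm loom smith"), modifier "mountain heron".
"mountain heron" → head "heron", modifier "mountain".
"monastery wheel elm loom smith" → head "smith" (specifically "elm loom smith"), modifier "monastery wheel".
"monastery wheel" → head "wheel", modifier "monastery".
"elm loom smith" → head "smith", modifier "elm loom".
"elm loom" → head "loom", modifier "elm".
Putting it together: [[mountain heron] [[monastery wheel] [[elm loom] smith]]].

[[mountain heron] [[monastery wheel] [[elm loom] smith]]]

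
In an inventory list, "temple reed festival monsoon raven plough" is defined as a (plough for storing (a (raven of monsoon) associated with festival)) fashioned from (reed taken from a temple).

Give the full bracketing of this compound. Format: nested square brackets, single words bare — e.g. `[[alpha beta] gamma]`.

Whole compound: head "plough" (specifically "festival monsoon raven plough"), modifier "temple reed".
Inside "temple reed": head "reed", modifier "temple".
Inside "festival monsoon raven plough": head "plough", modifier "festival monsoon raven".
Inside "festival monsoon raven": head "raven" (specifically "monsoon raven"), modifier "festival".
Inside "monsoon raven": head "raven", modifier "monsoon".
So the structure is [[temple reed] [[festival [monsoon raven]] plough]].

[[temple reed] [[festival [monsoon raven]] plough]]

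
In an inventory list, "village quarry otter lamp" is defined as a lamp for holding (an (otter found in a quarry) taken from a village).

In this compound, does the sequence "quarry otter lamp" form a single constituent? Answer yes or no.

no

The top-level split is [village quarry otter] [lamp]; the full structure is [[village [quarry otter]] lamp].
"quarry otter lamp" straddles a constituent boundary, so it is not a single unit.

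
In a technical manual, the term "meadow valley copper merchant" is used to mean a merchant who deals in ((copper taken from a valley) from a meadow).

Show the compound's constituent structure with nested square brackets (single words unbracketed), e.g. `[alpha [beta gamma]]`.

The outermost head in the paraphrase is "merchant", modified by "meadow valley copper".
Inside "meadow valley copper": head "copper" (specifically "valley copper"), modifier "meadow".
Inside "valley copper": head "copper", modifier "valley".
So the structure is [[meadow [valley copper]] merchant].

[[meadow [valley copper]] merchant]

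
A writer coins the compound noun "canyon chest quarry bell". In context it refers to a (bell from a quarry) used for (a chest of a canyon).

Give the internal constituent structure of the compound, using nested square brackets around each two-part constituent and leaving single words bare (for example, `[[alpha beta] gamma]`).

The outermost head in the paraphrase is "bell" (specifically "quarry bell"), modified by "canyon chest".
Within "canyon chest", the head is "chest" and the modifier is "canyon".
Within "quarry bell", the head is "bell" and the modifier is "quarry".
So the structure is [[canyon chest] [quarry bell]].

[[canyon chest] [quarry bell]]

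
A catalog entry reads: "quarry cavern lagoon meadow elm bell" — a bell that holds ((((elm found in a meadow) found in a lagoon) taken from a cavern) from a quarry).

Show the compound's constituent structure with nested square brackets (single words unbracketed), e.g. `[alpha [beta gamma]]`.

[[quarry [cavern [lagoon [meadow elm]]]] bell]

The outermost head in the paraphrase is "bell", modified by "quarry cavern lagoon meadow elm".
Within "quarry cavern lagoon meadow elm", the head is "elm" (specifically "cavern lagoon meadow elm") and the modifier is "quarry".
Within "cavern lagoon meadow elm", the head is "elm" (specifically "lagoon meadow elm") and the modifier is "cavern".
Within "lagoon meadow elm", the head is "elm" (specifically "meadow elm") and the modifier is "lagoon".
Within "meadow elm", the head is "elm" and the modifier is "meadow".
Assembled: [[quarry [cavern [lagoon [meadow elm]]]] bell].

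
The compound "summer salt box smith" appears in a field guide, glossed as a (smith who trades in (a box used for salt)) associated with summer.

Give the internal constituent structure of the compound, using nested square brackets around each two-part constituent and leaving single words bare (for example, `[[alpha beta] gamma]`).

[summer [[salt box] smith]]

The outermost head in the paraphrase is "smith" (specifically "salt box smith"), modified by "summer".
Within "salt box smith", the head is "smith" and the modifier is "salt box".
Within "salt box", the head is "box" and the modifier is "salt".
Putting it together: [summer [[salt box] smith]].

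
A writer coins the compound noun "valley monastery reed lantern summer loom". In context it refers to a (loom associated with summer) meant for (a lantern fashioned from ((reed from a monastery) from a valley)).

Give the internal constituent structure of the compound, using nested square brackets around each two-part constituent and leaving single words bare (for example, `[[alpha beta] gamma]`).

At the top level: head "loom" (specifically "summer loom"); modifier "valley monastery reed lantern".
Inside "valley monastery reed lantern": head "lantern", modifier "valley monastery reed".
Inside "valley monastery reed": head "reed" (specifically "monastery reed"), modifier "valley".
Inside "monastery reed": head "reed", modifier "monastery".
Inside "summer loom": head "loom", modifier "summer".
Assembled: [[[valley [monastery reed]] lantern] [summer loom]].

[[[valley [monastery reed]] lantern] [summer loom]]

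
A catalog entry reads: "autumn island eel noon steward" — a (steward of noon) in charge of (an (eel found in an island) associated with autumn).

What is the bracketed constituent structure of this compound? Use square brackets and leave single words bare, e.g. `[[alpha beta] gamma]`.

At the top level: head "steward" (specifically "noon steward"); modifier "autumn island eel".
Inside "autumn island eel": head "eel" (specifically "island eel"), modifier "autumn".
Inside "island eel": head "eel", modifier "island".
Inside "noon steward": head "steward", modifier "noon".
Putting it together: [[autumn [island eel]] [noon steward]].

[[autumn [island eel]] [noon steward]]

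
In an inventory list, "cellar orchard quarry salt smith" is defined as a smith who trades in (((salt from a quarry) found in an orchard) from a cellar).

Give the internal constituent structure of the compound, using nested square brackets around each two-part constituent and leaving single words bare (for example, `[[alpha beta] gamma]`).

[[cellar [orchard [quarry salt]]] smith]

The outermost head in the paraphrase is "smith", modified by "cellar orchard quarry salt".
Inside "cellar orchard quarry salt": head "salt" (specifically "orchard quarry salt"), modifier "cellar".
Inside "orchard quarry salt": head "salt" (specifically "quarry salt"), modifier "orchard".
Inside "quarry salt": head "salt", modifier "quarry".
Assembled: [[cellar [orchard [quarry salt]]] smith].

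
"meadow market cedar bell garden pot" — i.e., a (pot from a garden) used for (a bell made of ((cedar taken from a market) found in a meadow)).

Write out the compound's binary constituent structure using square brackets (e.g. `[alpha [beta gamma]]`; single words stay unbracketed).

[[[meadow [market cedar]] bell] [garden pot]]

At the top level: head "pot" (specifically "garden pot"); modifier "meadow market cedar bell".
Within "meadow market cedar bell", the head is "bell" and the modifier is "meadow market cedar".
Within "meadow market cedar", the head is "cedar" (specifically "market cedar") and the modifier is "meadow".
Within "market cedar", the head is "cedar" and the modifier is "market".
Within "garden pot", the head is "pot" and the modifier is "garden".
Assembled: [[[meadow [market cedar]] bell] [garden pot]].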